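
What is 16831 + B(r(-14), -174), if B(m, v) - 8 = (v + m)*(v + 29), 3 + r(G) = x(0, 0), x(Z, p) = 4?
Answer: 41924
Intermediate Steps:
r(G) = 1 (r(G) = -3 + 4 = 1)
B(m, v) = 8 + (29 + v)*(m + v) (B(m, v) = 8 + (v + m)*(v + 29) = 8 + (m + v)*(29 + v) = 8 + (29 + v)*(m + v))
16831 + B(r(-14), -174) = 16831 + (8 + (-174)**2 + 29*1 + 29*(-174) + 1*(-174)) = 16831 + (8 + 30276 + 29 - 5046 - 174) = 16831 + 25093 = 41924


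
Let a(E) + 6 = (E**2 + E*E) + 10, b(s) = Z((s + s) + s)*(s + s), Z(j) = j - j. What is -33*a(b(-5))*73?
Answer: -9636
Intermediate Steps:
Z(j) = 0
b(s) = 0 (b(s) = 0*(s + s) = 0*(2*s) = 0)
a(E) = 4 + 2*E**2 (a(E) = -6 + ((E**2 + E*E) + 10) = -6 + ((E**2 + E**2) + 10) = -6 + (2*E**2 + 10) = -6 + (10 + 2*E**2) = 4 + 2*E**2)
-33*a(b(-5))*73 = -33*(4 + 2*0**2)*73 = -33*(4 + 2*0)*73 = -33*(4 + 0)*73 = -33*4*73 = -132*73 = -9636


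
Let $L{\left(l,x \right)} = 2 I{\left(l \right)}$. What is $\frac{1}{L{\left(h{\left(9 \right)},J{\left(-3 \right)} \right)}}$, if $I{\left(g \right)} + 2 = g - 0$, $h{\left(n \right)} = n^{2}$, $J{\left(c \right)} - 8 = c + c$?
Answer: $\frac{1}{158} \approx 0.0063291$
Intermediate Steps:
$J{\left(c \right)} = 8 + 2 c$ ($J{\left(c \right)} = 8 + \left(c + c\right) = 8 + 2 c$)
$I{\left(g \right)} = -2 + g$ ($I{\left(g \right)} = -2 + \left(g - 0\right) = -2 + \left(g + 0\right) = -2 + g$)
$L{\left(l,x \right)} = -4 + 2 l$ ($L{\left(l,x \right)} = 2 \left(-2 + l\right) = -4 + 2 l$)
$\frac{1}{L{\left(h{\left(9 \right)},J{\left(-3 \right)} \right)}} = \frac{1}{-4 + 2 \cdot 9^{2}} = \frac{1}{-4 + 2 \cdot 81} = \frac{1}{-4 + 162} = \frac{1}{158}$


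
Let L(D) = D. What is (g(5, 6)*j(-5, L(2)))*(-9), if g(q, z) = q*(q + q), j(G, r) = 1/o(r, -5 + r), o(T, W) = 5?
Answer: -90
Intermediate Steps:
j(G, r) = ⅕ (j(G, r) = 1/5 = ⅕)
g(q, z) = 2*q² (g(q, z) = q*(2*q) = 2*q²)
(g(5, 6)*j(-5, L(2)))*(-9) = ((2*5²)*(⅕))*(-9) = ((2*25)*(⅕))*(-9) = (50*(⅕))*(-9) = 10*(-9) = -90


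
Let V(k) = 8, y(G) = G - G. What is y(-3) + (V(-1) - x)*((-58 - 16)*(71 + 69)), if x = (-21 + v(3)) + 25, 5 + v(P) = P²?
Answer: 0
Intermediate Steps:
y(G) = 0
v(P) = -5 + P²
x = 8 (x = (-21 + (-5 + 3²)) + 25 = (-21 + (-5 + 9)) + 25 = (-21 + 4) + 25 = -17 + 25 = 8)
y(-3) + (V(-1) - x)*((-58 - 16)*(71 + 69)) = 0 + (8 - 1*8)*((-58 - 16)*(71 + 69)) = 0 + (8 - 8)*(-74*140) = 0 + 0*(-10360) = 0 + 0 = 0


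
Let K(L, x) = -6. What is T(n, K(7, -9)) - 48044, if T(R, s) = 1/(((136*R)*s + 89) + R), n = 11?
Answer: -426438545/8876 ≈ -48044.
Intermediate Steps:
T(R, s) = 1/(89 + R + 136*R*s) (T(R, s) = 1/((136*R*s + 89) + R) = 1/((89 + 136*R*s) + R) = 1/(89 + R + 136*R*s))
T(n, K(7, -9)) - 48044 = 1/(89 + 11 + 136*11*(-6)) - 48044 = 1/(89 + 11 - 8976) - 48044 = 1/(-8876) - 48044 = -1/8876 - 48044 = -426438545/8876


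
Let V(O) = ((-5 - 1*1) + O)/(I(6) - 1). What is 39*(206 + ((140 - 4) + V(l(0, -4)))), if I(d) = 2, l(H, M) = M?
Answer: 12948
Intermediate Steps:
V(O) = -6 + O (V(O) = ((-5 - 1*1) + O)/(2 - 1) = ((-5 - 1) + O)/1 = (-6 + O)*1 = -6 + O)
39*(206 + ((140 - 4) + V(l(0, -4)))) = 39*(206 + ((140 - 4) + (-6 - 4))) = 39*(206 + (136 - 10)) = 39*(206 + 126) = 39*332 = 12948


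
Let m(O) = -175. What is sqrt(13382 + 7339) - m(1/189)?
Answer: 175 + sqrt(20721) ≈ 318.95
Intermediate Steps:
sqrt(13382 + 7339) - m(1/189) = sqrt(13382 + 7339) - 1*(-175) = sqrt(20721) + 175 = 175 + sqrt(20721)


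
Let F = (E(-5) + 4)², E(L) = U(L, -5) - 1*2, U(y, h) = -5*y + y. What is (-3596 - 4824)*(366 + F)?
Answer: -7157000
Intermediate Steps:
U(y, h) = -4*y
E(L) = -2 - 4*L (E(L) = -4*L - 1*2 = -4*L - 2 = -2 - 4*L)
F = 484 (F = ((-2 - 4*(-5)) + 4)² = ((-2 + 20) + 4)² = (18 + 4)² = 22² = 484)
(-3596 - 4824)*(366 + F) = (-3596 - 4824)*(366 + 484) = -8420*850 = -7157000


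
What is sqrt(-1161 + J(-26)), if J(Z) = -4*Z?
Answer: I*sqrt(1057) ≈ 32.512*I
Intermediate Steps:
sqrt(-1161 + J(-26)) = sqrt(-1161 - 4*(-26)) = sqrt(-1161 + 104) = sqrt(-1057) = I*sqrt(1057)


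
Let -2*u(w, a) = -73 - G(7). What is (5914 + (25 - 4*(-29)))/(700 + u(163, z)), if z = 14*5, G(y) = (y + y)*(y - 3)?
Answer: 12110/1529 ≈ 7.9202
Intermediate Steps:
G(y) = 2*y*(-3 + y) (G(y) = (2*y)*(-3 + y) = 2*y*(-3 + y))
z = 70
u(w, a) = 129/2 (u(w, a) = -(-73 - 2*7*(-3 + 7))/2 = -(-73 - 2*7*4)/2 = -(-73 - 1*56)/2 = -(-73 - 56)/2 = -1/2*(-129) = 129/2)
(5914 + (25 - 4*(-29)))/(700 + u(163, z)) = (5914 + (25 - 4*(-29)))/(700 + 129/2) = (5914 + (25 + 116))/(1529/2) = (5914 + 141)*(2/1529) = 6055*(2/1529) = 12110/1529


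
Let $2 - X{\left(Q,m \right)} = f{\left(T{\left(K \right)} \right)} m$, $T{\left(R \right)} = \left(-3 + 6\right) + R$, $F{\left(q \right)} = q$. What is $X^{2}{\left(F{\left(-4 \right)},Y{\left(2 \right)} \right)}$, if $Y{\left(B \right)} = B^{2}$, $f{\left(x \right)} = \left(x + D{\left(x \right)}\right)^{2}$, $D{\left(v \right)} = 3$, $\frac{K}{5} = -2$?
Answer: $3844$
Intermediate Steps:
$K = -10$ ($K = 5 \left(-2\right) = -10$)
$T{\left(R \right)} = 3 + R$
$f{\left(x \right)} = \left(3 + x\right)^{2}$ ($f{\left(x \right)} = \left(x + 3\right)^{2} = \left(3 + x\right)^{2}$)
$X{\left(Q,m \right)} = 2 - 16 m$ ($X{\left(Q,m \right)} = 2 - \left(3 + \left(3 - 10\right)\right)^{2} m = 2 - \left(3 - 7\right)^{2} m = 2 - \left(-4\right)^{2} m = 2 - 16 m$)
$X^{2}{\left(F{\left(-4 \right)},Y{\left(2 \right)} \right)} = \left(2 - 16 \cdot 2^{2}\right)^{2} = \left(2 - 64\right)^{2} = \left(-62\right)^{2} = 3844$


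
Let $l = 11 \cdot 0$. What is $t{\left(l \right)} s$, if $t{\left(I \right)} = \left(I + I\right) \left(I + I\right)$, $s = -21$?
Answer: $0$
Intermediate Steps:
$l = 0$
$t{\left(I \right)} = 4 I^{2}$ ($t{\left(I \right)} = 2 I 2 I = 4 I^{2}$)
$t{\left(l \right)} s = 4 \cdot 0^{2} \left(-21\right) = 4 \cdot 0 \left(-21\right) = 0 \left(-21\right) = 0$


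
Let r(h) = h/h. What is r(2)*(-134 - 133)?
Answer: -267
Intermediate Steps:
r(h) = 1
r(2)*(-134 - 133) = 1*(-134 - 133) = 1*(-267) = -267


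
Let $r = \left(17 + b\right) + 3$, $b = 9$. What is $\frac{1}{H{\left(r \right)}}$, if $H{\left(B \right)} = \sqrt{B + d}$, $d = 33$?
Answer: $\frac{\sqrt{62}}{62} \approx 0.127$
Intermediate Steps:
$r = 29$ ($r = \left(17 + 9\right) + 3 = 26 + 3 = 29$)
$H{\left(B \right)} = \sqrt{33 + B}$ ($H{\left(B \right)} = \sqrt{B + 33} = \sqrt{33 + B}$)
$\frac{1}{H{\left(r \right)}} = \frac{1}{\sqrt{33 + 29}} = \frac{1}{\sqrt{62}} = \frac{\sqrt{62}}{62}$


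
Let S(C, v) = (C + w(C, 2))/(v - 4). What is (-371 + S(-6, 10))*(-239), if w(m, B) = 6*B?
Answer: 88430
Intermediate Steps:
S(C, v) = (12 + C)/(-4 + v) (S(C, v) = (C + 6*2)/(v - 4) = (C + 12)/(-4 + v) = (12 + C)/(-4 + v))
(-371 + S(-6, 10))*(-239) = (-371 + (12 - 6)/(-4 + 10))*(-239) = (-371 + 6/6)*(-239) = (-371 + (⅙)*6)*(-239) = (-371 + 1)*(-239) = -370*(-239) = 88430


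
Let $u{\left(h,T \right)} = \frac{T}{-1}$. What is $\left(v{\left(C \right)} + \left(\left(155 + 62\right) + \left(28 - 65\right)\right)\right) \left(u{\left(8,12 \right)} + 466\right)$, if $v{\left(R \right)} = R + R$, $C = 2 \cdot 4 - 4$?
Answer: $85352$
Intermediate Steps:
$C = 4$ ($C = 8 - 4 = 4$)
$u{\left(h,T \right)} = - T$ ($u{\left(h,T \right)} = T \left(-1\right) = - T$)
$v{\left(R \right)} = 2 R$
$\left(v{\left(C \right)} + \left(\left(155 + 62\right) + \left(28 - 65\right)\right)\right) \left(u{\left(8,12 \right)} + 466\right) = \left(2 \cdot 4 + \left(\left(155 + 62\right) + \left(28 - 65\right)\right)\right) \left(\left(-1\right) 12 + 466\right) = \left(8 + \left(217 + \left(28 - 65\right)\right)\right) \left(-12 + 466\right) = \left(8 + \left(217 - 37\right)\right) 454 = \left(8 + 180\right) 454 = 188 \cdot 454 = 85352$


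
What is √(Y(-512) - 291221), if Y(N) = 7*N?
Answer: I*√294805 ≈ 542.96*I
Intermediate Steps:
√(Y(-512) - 291221) = √(7*(-512) - 291221) = √(-3584 - 291221) = √(-294805) = I*√294805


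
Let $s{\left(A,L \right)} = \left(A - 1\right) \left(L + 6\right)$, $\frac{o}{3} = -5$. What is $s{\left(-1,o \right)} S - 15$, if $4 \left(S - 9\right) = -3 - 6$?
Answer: $\frac{213}{2} \approx 106.5$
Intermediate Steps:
$o = -15$ ($o = 3 \left(-5\right) = -15$)
$s{\left(A,L \right)} = \left(-1 + A\right) \left(6 + L\right)$
$S = \frac{27}{4}$ ($S = 9 + \frac{-3 - 6}{4} = 9 + \frac{1}{4} \left(-9\right) = 9 - \frac{9}{4} = \frac{27}{4} \approx 6.75$)
$s{\left(-1,o \right)} S - 15 = \left(-6 - -15 + 6 \left(-1\right) - -15\right) \frac{27}{4} - 15 = \left(-6 + 15 - 6 + 15\right) \frac{27}{4} - 15 = 18 \cdot \frac{27}{4} - 15 = \frac{243}{2} - 15 = \frac{213}{2}$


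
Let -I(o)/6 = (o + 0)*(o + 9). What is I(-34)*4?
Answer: -20400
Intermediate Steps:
I(o) = -6*o*(9 + o) (I(o) = -6*(o + 0)*(o + 9) = -6*o*(9 + o))
I(-34)*4 = -6*(-34)*(9 - 34)*4 = -6*(-34)*(-25)*4 = -5100*4 = -20400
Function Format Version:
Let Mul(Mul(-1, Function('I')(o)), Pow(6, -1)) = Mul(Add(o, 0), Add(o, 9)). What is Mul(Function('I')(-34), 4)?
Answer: -20400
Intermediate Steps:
Function('I')(o) = Mul(-6, o, Add(9, o)) (Function('I')(o) = Mul(-6, Mul(Add(o, 0), Add(o, 9))) = Mul(-6, Mul(o, Add(9, o))) = Mul(-6, o, Add(9, o)))
Mul(Function('I')(-34), 4) = Mul(Mul(-6, -34, Add(9, -34)), 4) = Mul(Mul(-6, -34, -25), 4) = Mul(-5100, 4) = -20400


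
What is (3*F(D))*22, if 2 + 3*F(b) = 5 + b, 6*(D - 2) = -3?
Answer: 99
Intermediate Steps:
D = 3/2 (D = 2 + (1/6)*(-3) = 2 - 1/2 = 3/2 ≈ 1.5000)
F(b) = 1 + b/3 (F(b) = -2/3 + (5 + b)/3 = -2/3 + (5/3 + b/3) = 1 + b/3)
(3*F(D))*22 = (3*(1 + (1/3)*(3/2)))*22 = (3*(1 + 1/2))*22 = (3*(3/2))*22 = (9/2)*22 = 99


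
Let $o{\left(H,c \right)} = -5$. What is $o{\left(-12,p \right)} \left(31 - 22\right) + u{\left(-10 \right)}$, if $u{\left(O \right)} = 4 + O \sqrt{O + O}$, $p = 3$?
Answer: $-41 - 20 i \sqrt{5} \approx -41.0 - 44.721 i$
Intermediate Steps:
$u{\left(O \right)} = 4 + \sqrt{2} O^{\frac{3}{2}}$ ($u{\left(O \right)} = 4 + O \sqrt{2 O} = 4 + O \sqrt{2} \sqrt{O} = 4 + \sqrt{2} O^{\frac{3}{2}}$)
$o{\left(-12,p \right)} \left(31 - 22\right) + u{\left(-10 \right)} = - 5 \left(31 - 22\right) + \left(4 + \sqrt{2} \left(-10\right)^{\frac{3}{2}}\right) = \left(-5\right) 9 + \left(4 + \sqrt{2} \left(- 10 i \sqrt{10}\right)\right) = -45 + \left(4 - 20 i \sqrt{5}\right) = -41 - 20 i \sqrt{5}$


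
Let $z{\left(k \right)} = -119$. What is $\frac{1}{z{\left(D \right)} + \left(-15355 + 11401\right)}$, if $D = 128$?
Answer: $- \frac{1}{4073} \approx -0.00024552$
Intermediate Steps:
$\frac{1}{z{\left(D \right)} + \left(-15355 + 11401\right)} = \frac{1}{-119 + \left(-15355 + 11401\right)} = \frac{1}{-119 - 3954} = \frac{1}{-4073} = - \frac{1}{4073}$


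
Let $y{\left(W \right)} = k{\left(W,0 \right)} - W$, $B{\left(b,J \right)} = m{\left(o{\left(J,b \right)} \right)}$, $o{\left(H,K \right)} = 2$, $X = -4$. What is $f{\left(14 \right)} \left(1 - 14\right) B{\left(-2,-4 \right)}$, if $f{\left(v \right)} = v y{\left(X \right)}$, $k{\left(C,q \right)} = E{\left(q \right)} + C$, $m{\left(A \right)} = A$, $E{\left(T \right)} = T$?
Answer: $0$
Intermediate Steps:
$B{\left(b,J \right)} = 2$
$k{\left(C,q \right)} = C + q$ ($k{\left(C,q \right)} = q + C = C + q$)
$y{\left(W \right)} = 0$ ($y{\left(W \right)} = \left(W + 0\right) - W = W - W = 0$)
$f{\left(v \right)} = 0$ ($f{\left(v \right)} = v 0 = 0$)
$f{\left(14 \right)} \left(1 - 14\right) B{\left(-2,-4 \right)} = 0 \left(1 - 14\right) 2 = 0 \left(\left(-13\right) 2\right) = 0 \left(-26\right) = 0$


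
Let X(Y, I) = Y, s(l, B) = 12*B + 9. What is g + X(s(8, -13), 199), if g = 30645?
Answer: 30498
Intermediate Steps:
s(l, B) = 9 + 12*B
g + X(s(8, -13), 199) = 30645 + (9 + 12*(-13)) = 30645 + (9 - 156) = 30645 - 147 = 30498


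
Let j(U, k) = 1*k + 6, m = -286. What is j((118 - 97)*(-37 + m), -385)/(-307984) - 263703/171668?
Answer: -20287810645/13217749328 ≈ -1.5349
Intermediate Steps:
j(U, k) = 6 + k (j(U, k) = k + 6 = 6 + k)
j((118 - 97)*(-37 + m), -385)/(-307984) - 263703/171668 = (6 - 385)/(-307984) - 263703/171668 = -379*(-1/307984) - 263703*1/171668 = 379/307984 - 263703/171668 = -20287810645/13217749328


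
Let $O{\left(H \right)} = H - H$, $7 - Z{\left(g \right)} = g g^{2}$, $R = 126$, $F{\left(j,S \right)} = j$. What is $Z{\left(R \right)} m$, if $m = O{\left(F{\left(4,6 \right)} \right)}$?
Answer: $0$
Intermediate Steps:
$Z{\left(g \right)} = 7 - g^{3}$ ($Z{\left(g \right)} = 7 - g g^{2} = 7 - g^{3}$)
$O{\left(H \right)} = 0$
$m = 0$
$Z{\left(R \right)} m = \left(7 - 126^{3}\right) 0 = \left(7 - 2000376\right) 0 = \left(-2000369\right) 0 = 0$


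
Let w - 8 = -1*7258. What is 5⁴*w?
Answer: -4531250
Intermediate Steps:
w = -7250 (w = 8 - 1*7258 = 8 - 7258 = -7250)
5⁴*w = 5⁴*(-7250) = 625*(-7250) = -4531250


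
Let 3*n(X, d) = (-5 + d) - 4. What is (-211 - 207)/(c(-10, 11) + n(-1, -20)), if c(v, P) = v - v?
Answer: 1254/29 ≈ 43.241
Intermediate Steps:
n(X, d) = -3 + d/3 (n(X, d) = ((-5 + d) - 4)/3 = (-9 + d)/3 = -3 + d/3)
c(v, P) = 0
(-211 - 207)/(c(-10, 11) + n(-1, -20)) = (-211 - 207)/(0 + (-3 + (⅓)*(-20))) = -418/(0 + (-3 - 20/3)) = -418/(0 - 29/3) = -418/(-29/3) = -418*(-3/29) = 1254/29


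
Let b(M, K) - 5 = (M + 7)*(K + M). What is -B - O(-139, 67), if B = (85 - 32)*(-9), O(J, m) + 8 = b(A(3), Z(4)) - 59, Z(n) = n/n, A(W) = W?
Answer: 499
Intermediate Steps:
Z(n) = 1
b(M, K) = 5 + (7 + M)*(K + M) (b(M, K) = 5 + (M + 7)*(K + M) = 5 + (7 + M)*(K + M))
O(J, m) = -22 (O(J, m) = -8 + ((5 + 3**2 + 7*1 + 7*3 + 1*3) - 59) = -8 + ((5 + 9 + 7 + 21 + 3) - 59) = -8 + (45 - 59) = -8 - 14 = -22)
B = -477 (B = 53*(-9) = -477)
-B - O(-139, 67) = -1*(-477) - 1*(-22) = 477 + 22 = 499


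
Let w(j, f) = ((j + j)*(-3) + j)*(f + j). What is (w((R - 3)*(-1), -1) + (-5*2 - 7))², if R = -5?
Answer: 88209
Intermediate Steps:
w(j, f) = -5*j*(f + j) (w(j, f) = ((2*j)*(-3) + j)*(f + j) = (-6*j + j)*(f + j) = (-5*j)*(f + j) = -5*j*(f + j))
(w((R - 3)*(-1), -1) + (-5*2 - 7))² = (-5*(-5 - 3)*(-1)*(-1 + (-5 - 3)*(-1)) + (-5*2 - 7))² = (-5*(-8*(-1))*(-1 - 8*(-1)) + (-10 - 7))² = (-5*8*(-1 + 8) - 17)² = (-5*8*7 - 17)² = (-280 - 17)² = (-297)² = 88209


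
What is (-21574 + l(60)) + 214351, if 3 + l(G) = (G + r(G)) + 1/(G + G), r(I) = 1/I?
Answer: 7713361/40 ≈ 1.9283e+5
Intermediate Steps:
l(G) = -3 + G + 3/(2*G) (l(G) = -3 + ((G + 1/G) + 1/(G + G)) = -3 + ((G + 1/G) + 1/(2*G)) = -3 + (G + 3/(2*G)) = -3 + G + 3/(2*G))
(-21574 + l(60)) + 214351 = (-21574 + (-3 + 60 + (3/2)/60)) + 214351 = (-21574 + (-3 + 60 + (3/2)*(1/60))) + 214351 = (-21574 + (-3 + 60 + 1/40)) + 214351 = (-21574 + 2281/40) + 214351 = -860679/40 + 214351 = 7713361/40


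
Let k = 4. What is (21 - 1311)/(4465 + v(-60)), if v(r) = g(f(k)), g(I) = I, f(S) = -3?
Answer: -645/2231 ≈ -0.28911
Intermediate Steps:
v(r) = -3
(21 - 1311)/(4465 + v(-60)) = (21 - 1311)/(4465 - 3) = -1290/4462 = -1290*1/4462 = -645/2231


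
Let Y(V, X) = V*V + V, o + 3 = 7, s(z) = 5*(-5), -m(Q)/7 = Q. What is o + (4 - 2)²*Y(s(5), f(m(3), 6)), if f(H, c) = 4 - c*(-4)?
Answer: 2404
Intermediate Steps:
m(Q) = -7*Q
s(z) = -25
f(H, c) = 4 + 4*c (f(H, c) = 4 - (-4)*c = 4 + 4*c)
o = 4 (o = -3 + 7 = 4)
Y(V, X) = V + V² (Y(V, X) = V² + V = V + V²)
o + (4 - 2)²*Y(s(5), f(m(3), 6)) = 4 + (4 - 2)²*(-25*(1 - 25)) = 4 + 2²*(-25*(-24)) = 4 + 4*600 = 4 + 2400 = 2404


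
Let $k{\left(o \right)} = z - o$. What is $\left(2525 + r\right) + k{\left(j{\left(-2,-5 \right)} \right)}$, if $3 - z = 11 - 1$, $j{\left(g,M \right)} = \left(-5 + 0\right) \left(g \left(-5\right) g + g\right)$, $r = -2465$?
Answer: $-57$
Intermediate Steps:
$j{\left(g,M \right)} = - 5 g + 25 g^{2}$ ($j{\left(g,M \right)} = - 5 \left(- 5 g g + g\right) = - 5 \left(- 5 g^{2} + g\right) = - 5 \left(g - 5 g^{2}\right) = - 5 g + 25 g^{2}$)
$z = -7$ ($z = 3 - \left(11 - 1\right) = 3 - 10 = -7$)
$k{\left(o \right)} = -7 - o$
$\left(2525 + r\right) + k{\left(j{\left(-2,-5 \right)} \right)} = \left(2525 - 2465\right) - \left(7 + 5 \left(-2\right) \left(-1 + 5 \left(-2\right)\right)\right) = 60 - \left(7 + 5 \left(-2\right) \left(-1 - 10\right)\right) = 60 - \left(7 + 5 \left(-2\right) \left(-11\right)\right) = 60 - 117 = -57$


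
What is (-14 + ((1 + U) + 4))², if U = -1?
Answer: 100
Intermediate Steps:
(-14 + ((1 + U) + 4))² = (-14 + ((1 - 1) + 4))² = (-14 + (0 + 4))² = (-14 + 4)² = (-10)² = 100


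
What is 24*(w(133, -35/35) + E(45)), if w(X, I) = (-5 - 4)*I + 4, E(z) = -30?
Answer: -408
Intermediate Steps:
w(X, I) = 4 - 9*I (w(X, I) = -9*I + 4 = 4 - 9*I)
24*(w(133, -35/35) + E(45)) = 24*((4 - (-315)/35) - 30) = 24*((4 - 9*(-1)) - 30) = 24*((4 + 9) - 30) = 24*(13 - 30) = 24*(-17) = -408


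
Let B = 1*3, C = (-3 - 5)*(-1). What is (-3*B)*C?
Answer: -72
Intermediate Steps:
C = 8 (C = -8*(-1) = 8)
B = 3
(-3*B)*C = -3*3*8 = -9*8 = -72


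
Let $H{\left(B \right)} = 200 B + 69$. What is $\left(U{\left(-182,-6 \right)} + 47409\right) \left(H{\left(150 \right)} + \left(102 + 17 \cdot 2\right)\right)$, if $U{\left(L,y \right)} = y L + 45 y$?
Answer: $1456817355$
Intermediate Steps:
$U{\left(L,y \right)} = 45 y + L y$ ($U{\left(L,y \right)} = L y + 45 y = 45 y + L y$)
$H{\left(B \right)} = 69 + 200 B$
$\left(U{\left(-182,-6 \right)} + 47409\right) \left(H{\left(150 \right)} + \left(102 + 17 \cdot 2\right)\right) = \left(- 6 \left(45 - 182\right) + 47409\right) \left(\left(69 + 200 \cdot 150\right) + \left(102 + 17 \cdot 2\right)\right) = \left(\left(-6\right) \left(-137\right) + 47409\right) \left(\left(69 + 30000\right) + \left(102 + 34\right)\right) = \left(822 + 47409\right) \left(30069 + 136\right) = 48231 \cdot 30205 = 1456817355$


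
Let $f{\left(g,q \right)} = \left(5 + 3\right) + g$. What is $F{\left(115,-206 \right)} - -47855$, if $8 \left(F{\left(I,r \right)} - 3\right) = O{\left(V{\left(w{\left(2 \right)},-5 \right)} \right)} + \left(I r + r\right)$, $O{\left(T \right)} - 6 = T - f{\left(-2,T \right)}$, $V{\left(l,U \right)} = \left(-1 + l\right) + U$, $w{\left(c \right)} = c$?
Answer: $\frac{89741}{2} \approx 44871.0$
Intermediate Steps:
$f{\left(g,q \right)} = 8 + g$
$V{\left(l,U \right)} = -1 + U + l$
$O{\left(T \right)} = T$ ($O{\left(T \right)} = 6 + \left(T - \left(8 - 2\right)\right) = 6 + \left(T - 6\right) = 6 + \left(-6 + T\right) = T$)
$F{\left(I,r \right)} = \frac{5}{2} + \frac{r}{8} + \frac{I r}{8}$ ($F{\left(I,r \right)} = 3 + \frac{\left(-1 - 5 + 2\right) + \left(I r + r\right)}{8} = 3 + \frac{-4 + \left(r + I r\right)}{8} = 3 + \frac{-4 + r + I r}{8} = 3 + \left(- \frac{1}{2} + \frac{r}{8} + \frac{I r}{8}\right) = \frac{5}{2} + \frac{r}{8} + \frac{I r}{8}$)
$F{\left(115,-206 \right)} - -47855 = \left(\frac{5}{2} + \frac{1}{8} \left(-206\right) + \frac{1}{8} \cdot 115 \left(-206\right)\right) - -47855 = \left(\frac{5}{2} - \frac{103}{4} - \frac{11845}{4}\right) + 47855 = - \frac{5969}{2} + 47855 = \frac{89741}{2}$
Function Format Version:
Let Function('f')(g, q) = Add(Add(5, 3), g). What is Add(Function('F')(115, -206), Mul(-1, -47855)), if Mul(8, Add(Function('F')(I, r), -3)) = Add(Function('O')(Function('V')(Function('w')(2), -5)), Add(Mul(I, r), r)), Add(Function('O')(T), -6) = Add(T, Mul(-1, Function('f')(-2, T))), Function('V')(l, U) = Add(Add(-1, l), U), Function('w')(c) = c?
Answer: Rational(89741, 2) ≈ 44871.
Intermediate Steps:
Function('f')(g, q) = Add(8, g)
Function('V')(l, U) = Add(-1, U, l)
Function('O')(T) = T (Function('O')(T) = Add(6, Add(T, Mul(-1, Add(8, -2)))) = Add(6, Add(T, Mul(-1, 6))) = Add(6, Add(T, -6)) = Add(6, Add(-6, T)) = T)
Function('F')(I, r) = Add(Rational(5, 2), Mul(Rational(1, 8), r), Mul(Rational(1, 8), I, r)) (Function('F')(I, r) = Add(3, Mul(Rational(1, 8), Add(Add(-1, -5, 2), Add(Mul(I, r), r)))) = Add(3, Mul(Rational(1, 8), Add(-4, Add(r, Mul(I, r))))) = Add(3, Mul(Rational(1, 8), Add(-4, r, Mul(I, r)))) = Add(3, Add(Rational(-1, 2), Mul(Rational(1, 8), r), Mul(Rational(1, 8), I, r))) = Add(Rational(5, 2), Mul(Rational(1, 8), r), Mul(Rational(1, 8), I, r)))
Add(Function('F')(115, -206), Mul(-1, -47855)) = Add(Add(Rational(5, 2), Mul(Rational(1, 8), -206), Mul(Rational(1, 8), 115, -206)), Mul(-1, -47855)) = Add(Add(Rational(5, 2), Rational(-103, 4), Rational(-11845, 4)), 47855) = Add(Rational(-5969, 2), 47855) = Rational(89741, 2)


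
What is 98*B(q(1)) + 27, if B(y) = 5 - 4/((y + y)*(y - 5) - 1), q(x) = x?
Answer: 5045/9 ≈ 560.56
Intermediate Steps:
B(y) = 5 - 4/(-1 + 2*y*(-5 + y)) (B(y) = 5 - 4/((2*y)*(-5 + y) - 1) = 5 - 4/(2*y*(-5 + y) - 1) = 5 - 4/(-1 + 2*y*(-5 + y)))
98*B(q(1)) + 27 = 98*((9 - 10*1² + 50*1)/(1 - 2*1² + 10*1)) + 27 = 98*((9 - 10*1 + 50)/(1 - 2*1 + 10)) + 27 = 98*((9 - 10 + 50)/(1 - 2 + 10)) + 27 = 98*(49/9) + 27 = 4802/9 + 27 = 5045/9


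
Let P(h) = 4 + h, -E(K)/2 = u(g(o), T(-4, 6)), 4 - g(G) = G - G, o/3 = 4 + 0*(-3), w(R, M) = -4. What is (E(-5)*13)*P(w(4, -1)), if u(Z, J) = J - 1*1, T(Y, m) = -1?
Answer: 0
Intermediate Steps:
o = 12 (o = 3*(4 + 0*(-3)) = 3*(4 + 0) = 3*4 = 12)
g(G) = 4 (g(G) = 4 - (G - G) = 4 - 1*0 = 4 + 0 = 4)
u(Z, J) = -1 + J (u(Z, J) = J - 1 = -1 + J)
E(K) = 4 (E(K) = -2*(-1 - 1) = -2*(-2) = 4)
(E(-5)*13)*P(w(4, -1)) = (4*13)*(4 - 4) = 52*0 = 0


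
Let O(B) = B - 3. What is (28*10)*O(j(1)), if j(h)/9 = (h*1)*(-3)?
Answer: -8400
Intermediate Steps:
j(h) = -27*h (j(h) = 9*((h*1)*(-3)) = 9*(h*(-3)) = 9*(-3*h) = -27*h)
O(B) = -3 + B
(28*10)*O(j(1)) = (28*10)*(-3 - 27*1) = 280*(-3 - 27) = 280*(-30) = -8400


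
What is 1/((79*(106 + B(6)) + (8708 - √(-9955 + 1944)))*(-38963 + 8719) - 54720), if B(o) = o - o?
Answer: -64585341/33371046133938110 - 7561*I*√8011/66742092267876220 ≈ -1.9354e-9 - 1.014e-11*I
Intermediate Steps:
B(o) = 0
1/((79*(106 + B(6)) + (8708 - √(-9955 + 1944)))*(-38963 + 8719) - 54720) = 1/((79*(106 + 0) + (8708 - √(-9955 + 1944)))*(-38963 + 8719) - 54720) = 1/((79*106 + (8708 - √(-8011)))*(-30244) - 54720) = 1/((8374 + (8708 - I*√8011))*(-30244) - 54720) = 1/((17082 - I*√8011)*(-30244) - 54720) = 1/((-516628008 + 30244*I*√8011) - 54720) = 1/(-516682728 + 30244*I*√8011)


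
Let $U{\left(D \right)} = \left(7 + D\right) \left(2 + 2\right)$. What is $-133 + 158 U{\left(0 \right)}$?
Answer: $4291$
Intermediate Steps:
$U{\left(D \right)} = 28 + 4 D$ ($U{\left(D \right)} = \left(7 + D\right) 4 = 28 + 4 D$)
$-133 + 158 U{\left(0 \right)} = -133 + 158 \left(28 + 4 \cdot 0\right) = -133 + 158 \left(28 + 0\right) = -133 + 158 \cdot 28 = -133 + 4424 = 4291$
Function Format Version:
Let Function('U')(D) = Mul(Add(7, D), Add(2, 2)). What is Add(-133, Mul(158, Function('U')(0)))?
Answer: 4291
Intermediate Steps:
Function('U')(D) = Add(28, Mul(4, D)) (Function('U')(D) = Mul(Add(7, D), 4) = Add(28, Mul(4, D)))
Add(-133, Mul(158, Function('U')(0))) = Add(-133, Mul(158, Add(28, Mul(4, 0)))) = Add(-133, Mul(158, Add(28, 0))) = Add(-133, Mul(158, 28)) = Add(-133, 4424) = 4291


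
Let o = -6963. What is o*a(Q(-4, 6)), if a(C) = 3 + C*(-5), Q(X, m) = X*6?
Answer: -856449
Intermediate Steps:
Q(X, m) = 6*X
a(C) = 3 - 5*C
o*a(Q(-4, 6)) = -6963*(3 - 30*(-4)) = -6963*(3 - 5*(-24)) = -6963*(3 + 120) = -6963*123 = -856449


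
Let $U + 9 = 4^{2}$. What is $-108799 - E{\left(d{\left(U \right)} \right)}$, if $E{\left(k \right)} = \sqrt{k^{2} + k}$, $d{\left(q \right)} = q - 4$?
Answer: $-108799 - 2 \sqrt{3} \approx -1.088 \cdot 10^{5}$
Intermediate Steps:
$U = 7$ ($U = -9 + 4^{2} = -9 + 16 = 7$)
$d{\left(q \right)} = -4 + q$
$E{\left(k \right)} = \sqrt{k + k^{2}}$
$-108799 - E{\left(d{\left(U \right)} \right)} = -108799 - \sqrt{\left(-4 + 7\right) \left(1 + \left(-4 + 7\right)\right)} = -108799 - \sqrt{3 \left(1 + 3\right)} = -108799 - \sqrt{3 \cdot 4} = -108799 - \sqrt{12} = -108799 - 2 \sqrt{3}$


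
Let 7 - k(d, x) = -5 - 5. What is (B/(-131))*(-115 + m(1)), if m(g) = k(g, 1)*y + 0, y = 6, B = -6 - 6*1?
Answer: -156/131 ≈ -1.1908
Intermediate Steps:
B = -12 (B = -6 - 6 = -12)
k(d, x) = 17 (k(d, x) = 7 - (-5 - 5) = 7 - 1*(-10) = 7 + 10 = 17)
m(g) = 102 (m(g) = 17*6 + 0 = 102 + 0 = 102)
(B/(-131))*(-115 + m(1)) = (-12/(-131))*(-115 + 102) = -12*(-1/131)*(-13) = (12/131)*(-13) = -156/131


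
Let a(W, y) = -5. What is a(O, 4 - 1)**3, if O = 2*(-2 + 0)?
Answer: -125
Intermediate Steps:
O = -4 (O = 2*(-2) = -4)
a(O, 4 - 1)**3 = (-5)**3 = -125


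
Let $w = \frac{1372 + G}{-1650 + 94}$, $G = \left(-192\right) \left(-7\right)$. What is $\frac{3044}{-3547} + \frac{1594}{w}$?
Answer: $- \frac{2201440978}{2408413} \approx -914.06$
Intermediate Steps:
$G = 1344$
$w = - \frac{679}{389}$ ($w = \frac{1372 + 1344}{-1650 + 94} = \frac{2716}{-1556} = 2716 \left(- \frac{1}{1556}\right) = - \frac{679}{389} \approx -1.7455$)
$\frac{3044}{-3547} + \frac{1594}{w} = \frac{3044}{-3547} + \frac{1594}{- \frac{679}{389}} = 3044 \left(- \frac{1}{3547}\right) + 1594 \left(- \frac{389}{679}\right) = - \frac{3044}{3547} - \frac{620066}{679} = - \frac{2201440978}{2408413}$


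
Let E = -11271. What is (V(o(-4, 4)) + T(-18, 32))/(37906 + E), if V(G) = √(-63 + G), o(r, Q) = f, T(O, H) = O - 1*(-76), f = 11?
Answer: 58/26635 + 2*I*√13/26635 ≈ 0.0021776 + 0.00027074*I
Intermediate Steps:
T(O, H) = 76 + O (T(O, H) = O + 76 = 76 + O)
o(r, Q) = 11
(V(o(-4, 4)) + T(-18, 32))/(37906 + E) = (√(-63 + 11) + (76 - 18))/(37906 - 11271) = (√(-52) + 58)/26635 = (2*I*√13 + 58)*(1/26635) = (58 + 2*I*√13)*(1/26635) = 58/26635 + 2*I*√13/26635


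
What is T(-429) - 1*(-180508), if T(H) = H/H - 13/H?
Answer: 5956798/33 ≈ 1.8051e+5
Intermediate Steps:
T(H) = 1 - 13/H
T(-429) - 1*(-180508) = (-13 - 429)/(-429) - 1*(-180508) = -1/429*(-442) + 180508 = 34/33 + 180508 = 5956798/33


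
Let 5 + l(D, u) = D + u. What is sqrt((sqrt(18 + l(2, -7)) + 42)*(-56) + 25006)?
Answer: sqrt(22654 - 112*sqrt(2)) ≈ 149.99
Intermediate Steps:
l(D, u) = -5 + D + u (l(D, u) = -5 + (D + u) = -5 + D + u)
sqrt((sqrt(18 + l(2, -7)) + 42)*(-56) + 25006) = sqrt((sqrt(18 + (-5 + 2 - 7)) + 42)*(-56) + 25006) = sqrt((sqrt(18 - 10) + 42)*(-56) + 25006) = sqrt((sqrt(8) + 42)*(-56) + 25006) = sqrt((2*sqrt(2) + 42)*(-56) + 25006) = sqrt((42 + 2*sqrt(2))*(-56) + 25006) = sqrt((-2352 - 112*sqrt(2)) + 25006) = sqrt(22654 - 112*sqrt(2))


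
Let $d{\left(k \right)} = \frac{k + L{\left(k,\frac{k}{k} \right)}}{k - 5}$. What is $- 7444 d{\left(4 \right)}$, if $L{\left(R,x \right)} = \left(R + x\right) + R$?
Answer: $96772$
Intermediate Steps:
$L{\left(R,x \right)} = x + 2 R$
$d{\left(k \right)} = \frac{1 + 3 k}{-5 + k}$ ($d{\left(k \right)} = \frac{k + \left(\frac{k}{k} + 2 k\right)}{k - 5} = \frac{k + \left(1 + 2 k\right)}{-5 + k} = \frac{1 + 3 k}{-5 + k}$)
$- 7444 d{\left(4 \right)} = - 7444 \frac{1 + 3 \cdot 4}{-5 + 4} = - 7444 \frac{1 + 12}{-1} = - 7444 \left(\left(-1\right) 13\right) = \left(-7444\right) \left(-13\right) = 96772$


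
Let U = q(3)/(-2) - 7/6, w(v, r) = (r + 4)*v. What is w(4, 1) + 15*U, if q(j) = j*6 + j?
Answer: -155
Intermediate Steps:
w(v, r) = v*(4 + r) (w(v, r) = (4 + r)*v = v*(4 + r))
q(j) = 7*j (q(j) = 6*j + j = 7*j)
U = -35/3 (U = (7*3)/(-2) - 7/6 = 21*(-½) - 7*⅙ = -21/2 - 7/6 = -35/3 ≈ -11.667)
w(4, 1) + 15*U = 4*(4 + 1) + 15*(-35/3) = 4*5 - 175 = 20 - 175 = -155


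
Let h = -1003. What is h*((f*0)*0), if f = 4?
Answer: 0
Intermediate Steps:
h*((f*0)*0) = -1003*4*0*0 = -0*0 = -1003*0 = 0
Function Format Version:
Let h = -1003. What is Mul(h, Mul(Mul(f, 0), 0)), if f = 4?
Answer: 0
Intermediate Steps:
Mul(h, Mul(Mul(f, 0), 0)) = Mul(-1003, Mul(Mul(4, 0), 0)) = Mul(-1003, Mul(0, 0)) = Mul(-1003, 0) = 0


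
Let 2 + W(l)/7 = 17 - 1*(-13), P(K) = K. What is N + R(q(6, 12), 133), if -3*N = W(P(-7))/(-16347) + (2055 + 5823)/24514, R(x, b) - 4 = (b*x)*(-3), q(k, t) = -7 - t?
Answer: 4559247659684/601095537 ≈ 7584.9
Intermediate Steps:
W(l) = 196 (W(l) = -14 + 7*(17 - 1*(-13)) = -14 + 7*(17 + 13) = -14 + 7*30 = -14 + 210 = 196)
R(x, b) = 4 - 3*b*x (R(x, b) = 4 + (b*x)*(-3) = 4 - 3*b*x)
N = -61988461/601095537 (N = -(196/(-16347) + (2055 + 5823)/24514)/3 = -(196*(-1/16347) + 7878*(1/24514))/3 = -(-196/16347 + 3939/12257)/3 = -⅓*61988461/200365179 = -61988461/601095537 ≈ -0.10313)
N + R(q(6, 12), 133) = -61988461/601095537 + (4 - 3*133*(-7 - 1*12)) = -61988461/601095537 + (4 - 3*133*(-7 - 12)) = -61988461/601095537 + (4 - 3*133*(-19)) = -61988461/601095537 + (4 + 7581) = -61988461/601095537 + 7585 = 4559247659684/601095537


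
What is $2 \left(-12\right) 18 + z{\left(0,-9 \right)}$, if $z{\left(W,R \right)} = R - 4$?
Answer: $-445$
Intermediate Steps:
$z{\left(W,R \right)} = -4 + R$
$2 \left(-12\right) 18 + z{\left(0,-9 \right)} = 2 \left(-12\right) 18 - 13 = \left(-24\right) 18 - 13 = -432 - 13 = -445$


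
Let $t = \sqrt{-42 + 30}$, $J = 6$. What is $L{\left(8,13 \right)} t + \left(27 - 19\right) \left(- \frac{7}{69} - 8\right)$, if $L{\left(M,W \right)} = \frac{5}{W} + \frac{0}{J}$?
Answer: $- \frac{4472}{69} + \frac{10 i \sqrt{3}}{13} \approx -64.812 + 1.3323 i$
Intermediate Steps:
$L{\left(M,W \right)} = \frac{5}{W}$ ($L{\left(M,W \right)} = \frac{5}{W} + \frac{0}{6} = \frac{5}{W} + 0 \cdot \frac{1}{6} = \frac{5}{W} + 0 = \frac{5}{W}$)
$t = 2 i \sqrt{3}$ ($t = \sqrt{-12} = 2 i \sqrt{3} \approx 3.4641 i$)
$L{\left(8,13 \right)} t + \left(27 - 19\right) \left(- \frac{7}{69} - 8\right) = \frac{5}{13} \cdot 2 i \sqrt{3} + \left(27 - 19\right) \left(- \frac{7}{69} - 8\right) = 5 \cdot \frac{1}{13} \cdot 2 i \sqrt{3} + 8 \left(\left(-7\right) \frac{1}{69} - 8\right) = \frac{5 \cdot 2 i \sqrt{3}}{13} + 8 \left(- \frac{7}{69} - 8\right) = \frac{10 i \sqrt{3}}{13} + 8 \left(- \frac{559}{69}\right) = \frac{10 i \sqrt{3}}{13} - \frac{4472}{69} = - \frac{4472}{69} + \frac{10 i \sqrt{3}}{13}$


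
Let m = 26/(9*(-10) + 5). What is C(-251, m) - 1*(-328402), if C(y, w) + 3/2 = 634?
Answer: 658069/2 ≈ 3.2903e+5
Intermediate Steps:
m = -26/85 (m = 26/(-90 + 5) = 26/(-85) = 26*(-1/85) = -26/85 ≈ -0.30588)
C(y, w) = 1265/2 (C(y, w) = -3/2 + 634 = 1265/2)
C(-251, m) - 1*(-328402) = 1265/2 - 1*(-328402) = 1265/2 + 328402 = 658069/2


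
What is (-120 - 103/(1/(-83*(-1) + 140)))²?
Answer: 533101921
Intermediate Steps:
(-120 - 103/(1/(-83*(-1) + 140)))² = (-120 - 103/(1/(83 + 140)))² = (-120 - 103/(1/223))² = (-120 - 103/1/223)² = (-120 - 103*223)² = (-120 - 22969)² = (-23089)² = 533101921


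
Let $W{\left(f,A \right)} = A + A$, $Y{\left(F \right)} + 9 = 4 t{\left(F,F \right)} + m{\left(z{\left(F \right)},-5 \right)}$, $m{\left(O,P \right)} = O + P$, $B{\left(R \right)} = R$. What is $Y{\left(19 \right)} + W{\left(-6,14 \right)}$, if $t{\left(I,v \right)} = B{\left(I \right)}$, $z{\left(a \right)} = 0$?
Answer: $90$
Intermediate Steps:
$t{\left(I,v \right)} = I$
$Y{\left(F \right)} = -14 + 4 F$ ($Y{\left(F \right)} = -9 + \left(4 F + \left(0 - 5\right)\right) = -9 + \left(4 F - 5\right) = -9 + \left(-5 + 4 F\right) = -14 + 4 F$)
$W{\left(f,A \right)} = 2 A$
$Y{\left(19 \right)} + W{\left(-6,14 \right)} = \left(-14 + 4 \cdot 19\right) + 2 \cdot 14 = \left(-14 + 76\right) + 28 = 62 + 28 = 90$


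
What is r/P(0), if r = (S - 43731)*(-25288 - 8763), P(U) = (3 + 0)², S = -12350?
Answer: 1909614131/9 ≈ 2.1218e+8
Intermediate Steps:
P(U) = 9 (P(U) = 3² = 9)
r = 1909614131 (r = (-12350 - 43731)*(-25288 - 8763) = -56081*(-34051) = 1909614131)
r/P(0) = 1909614131/9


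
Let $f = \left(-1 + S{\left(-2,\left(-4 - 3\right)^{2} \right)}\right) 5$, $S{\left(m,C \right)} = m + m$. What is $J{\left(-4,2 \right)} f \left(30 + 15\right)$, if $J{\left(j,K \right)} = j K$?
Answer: $9000$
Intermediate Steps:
$S{\left(m,C \right)} = 2 m$
$f = -25$ ($f = \left(-1 + 2 \left(-2\right)\right) 5 = \left(-1 - 4\right) 5 = \left(-5\right) 5 = -25$)
$J{\left(j,K \right)} = K j$
$J{\left(-4,2 \right)} f \left(30 + 15\right) = 2 \left(-4\right) \left(-25\right) \left(30 + 15\right) = \left(-8\right) \left(-25\right) 45 = 200 \cdot 45 = 9000$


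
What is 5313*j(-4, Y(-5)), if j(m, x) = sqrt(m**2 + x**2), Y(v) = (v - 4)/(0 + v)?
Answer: 5313*sqrt(481)/5 ≈ 23305.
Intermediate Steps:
Y(v) = (-4 + v)/v
5313*j(-4, Y(-5)) = 5313*sqrt((-4)**2 + ((-4 - 5)/(-5))**2) = 5313*sqrt(16 + (-1/5*(-9))**2) = 5313*sqrt(16 + (9/5)**2) = 5313*sqrt(16 + 81/25) = 5313*sqrt(481/25) = 5313*(sqrt(481)/5) = 5313*sqrt(481)/5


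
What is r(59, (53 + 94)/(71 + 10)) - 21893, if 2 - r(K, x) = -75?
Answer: -21816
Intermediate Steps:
r(K, x) = 77 (r(K, x) = 2 - 1*(-75) = 2 + 75 = 77)
r(59, (53 + 94)/(71 + 10)) - 21893 = 77 - 21893 = -21816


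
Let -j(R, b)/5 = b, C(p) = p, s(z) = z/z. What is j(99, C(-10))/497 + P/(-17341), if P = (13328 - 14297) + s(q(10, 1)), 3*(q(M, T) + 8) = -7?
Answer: 1348146/8618477 ≈ 0.15642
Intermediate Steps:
q(M, T) = -31/3 (q(M, T) = -8 + (⅓)*(-7) = -8 - 7/3 = -31/3)
s(z) = 1
j(R, b) = -5*b
P = -968 (P = (13328 - 14297) + 1 = -969 + 1 = -968)
j(99, C(-10))/497 + P/(-17341) = -5*(-10)/497 - 968/(-17341) = 50*(1/497) - 968*(-1/17341) = 50/497 + 968/17341 = 1348146/8618477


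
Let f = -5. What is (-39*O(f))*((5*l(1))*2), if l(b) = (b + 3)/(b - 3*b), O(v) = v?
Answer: -3900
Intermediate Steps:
l(b) = -(3 + b)/(2*b) (l(b) = (3 + b)/((-2*b)) = (3 + b)*(-1/(2*b)) = -(3 + b)/(2*b))
(-39*O(f))*((5*l(1))*2) = (-39*(-5))*((5*((½)*(-3 - 1*1)/1))*2) = 195*((5*((½)*1*(-3 - 1)))*2) = 195*((5*((½)*1*(-4)))*2) = 195*((5*(-2))*2) = 195*(-10*2) = 195*(-20) = -3900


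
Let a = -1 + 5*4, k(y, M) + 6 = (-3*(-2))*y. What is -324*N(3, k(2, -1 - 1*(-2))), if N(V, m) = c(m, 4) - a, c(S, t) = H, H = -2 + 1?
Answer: 6480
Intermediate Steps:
k(y, M) = -6 + 6*y (k(y, M) = -6 + (-3*(-2))*y = -6 + 6*y)
H = -1
c(S, t) = -1
a = 19 (a = -1 + 20 = 19)
N(V, m) = -20 (N(V, m) = -1 - 1*19 = -1 - 19 = -20)
-324*N(3, k(2, -1 - 1*(-2))) = -324*(-20) = 6480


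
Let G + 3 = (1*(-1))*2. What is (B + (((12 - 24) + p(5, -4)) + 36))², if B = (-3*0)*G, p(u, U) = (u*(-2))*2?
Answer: 16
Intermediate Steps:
p(u, U) = -4*u (p(u, U) = -2*u*2 = -4*u)
G = -5 (G = -3 + (1*(-1))*2 = -3 - 1*2 = -3 - 2 = -5)
B = 0 (B = -3*0*(-5) = 0*(-5) = 0)
(B + (((12 - 24) + p(5, -4)) + 36))² = (0 + (((12 - 24) - 4*5) + 36))² = (0 + ((-12 - 20) + 36))² = (0 + (-32 + 36))² = (0 + 4)² = 4² = 16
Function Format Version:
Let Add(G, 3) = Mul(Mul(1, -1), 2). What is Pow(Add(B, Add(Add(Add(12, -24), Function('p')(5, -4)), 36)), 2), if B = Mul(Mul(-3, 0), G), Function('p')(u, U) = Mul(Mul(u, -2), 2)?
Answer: 16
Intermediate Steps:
Function('p')(u, U) = Mul(-4, u) (Function('p')(u, U) = Mul(Mul(-2, u), 2) = Mul(-4, u))
G = -5 (G = Add(-3, Mul(Mul(1, -1), 2)) = Add(-3, Mul(-1, 2)) = Add(-3, -2) = -5)
B = 0 (B = Mul(Mul(-3, 0), -5) = Mul(0, -5) = 0)
Pow(Add(B, Add(Add(Add(12, -24), Function('p')(5, -4)), 36)), 2) = Pow(Add(0, Add(Add(Add(12, -24), Mul(-4, 5)), 36)), 2) = Pow(Add(0, Add(Add(-12, -20), 36)), 2) = Pow(Add(0, Add(-32, 36)), 2) = Pow(Add(0, 4), 2) = Pow(4, 2) = 16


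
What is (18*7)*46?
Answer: 5796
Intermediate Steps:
(18*7)*46 = 126*46 = 5796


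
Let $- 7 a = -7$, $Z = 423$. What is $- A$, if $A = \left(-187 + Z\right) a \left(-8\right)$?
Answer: $1888$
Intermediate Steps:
$a = 1$ ($a = \left(- \frac{1}{7}\right) \left(-7\right) = 1$)
$A = -1888$ ($A = \left(-187 + 423\right) 1 \left(-8\right) = 236 \left(-8\right) = -1888$)
$- A = \left(-1\right) \left(-1888\right) = 1888$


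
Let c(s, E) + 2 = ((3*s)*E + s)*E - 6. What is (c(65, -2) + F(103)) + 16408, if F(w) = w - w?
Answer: 17050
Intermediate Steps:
F(w) = 0
c(s, E) = -8 + E*(s + 3*E*s) (c(s, E) = -2 + (((3*s)*E + s)*E - 6) = -2 + ((3*E*s + s)*E - 6) = -2 + ((s + 3*E*s)*E - 6) = -2 + (E*(s + 3*E*s) - 6) = -2 + (-6 + E*(s + 3*E*s)) = -8 + E*(s + 3*E*s))
(c(65, -2) + F(103)) + 16408 = ((-8 - 2*65 + 3*65*(-2)²) + 0) + 16408 = ((-8 - 130 + 3*65*4) + 0) + 16408 = ((-8 - 130 + 780) + 0) + 16408 = (642 + 0) + 16408 = 642 + 16408 = 17050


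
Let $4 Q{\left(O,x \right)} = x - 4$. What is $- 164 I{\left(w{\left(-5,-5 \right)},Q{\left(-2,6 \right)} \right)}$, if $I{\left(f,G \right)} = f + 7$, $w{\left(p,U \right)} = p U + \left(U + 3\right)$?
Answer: $-4920$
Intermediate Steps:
$Q{\left(O,x \right)} = -1 + \frac{x}{4}$ ($Q{\left(O,x \right)} = \frac{x - 4}{4} = \frac{-4 + x}{4} = -1 + \frac{x}{4}$)
$w{\left(p,U \right)} = 3 + U + U p$ ($w{\left(p,U \right)} = U p + \left(3 + U\right) = 3 + U + U p$)
$I{\left(f,G \right)} = 7 + f$
$- 164 I{\left(w{\left(-5,-5 \right)},Q{\left(-2,6 \right)} \right)} = - 164 \left(7 - -23\right) = - 164 \left(7 + \left(3 - 5 + 25\right)\right) = - 164 \left(7 + 23\right) = \left(-164\right) 30 = -4920$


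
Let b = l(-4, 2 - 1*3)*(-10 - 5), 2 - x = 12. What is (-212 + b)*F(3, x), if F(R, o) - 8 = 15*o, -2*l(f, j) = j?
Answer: 31169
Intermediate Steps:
x = -10 (x = 2 - 1*12 = 2 - 12 = -10)
l(f, j) = -j/2
F(R, o) = 8 + 15*o
b = -15/2 (b = (-(2 - 1*3)/2)*(-10 - 5) = -(2 - 3)/2*(-15) = -½*(-1)*(-15) = (½)*(-15) = -15/2 ≈ -7.5000)
(-212 + b)*F(3, x) = (-212 - 15/2)*(8 + 15*(-10)) = -439*(8 - 150)/2 = -439/2*(-142) = 31169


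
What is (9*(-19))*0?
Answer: 0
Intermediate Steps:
(9*(-19))*0 = -171*0 = 0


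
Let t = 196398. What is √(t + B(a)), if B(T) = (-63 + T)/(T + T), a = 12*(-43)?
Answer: √5810255030/172 ≈ 443.17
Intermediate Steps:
a = -516
B(T) = (-63 + T)/(2*T) (B(T) = (-63 + T)/((2*T)) = (-63 + T)*(1/(2*T)) = (-63 + T)/(2*T))
√(t + B(a)) = √(196398 + (½)*(-63 - 516)/(-516)) = √(196398 + (½)*(-1/516)*(-579)) = √(196398 + 193/344) = √(67561105/344) = √5810255030/172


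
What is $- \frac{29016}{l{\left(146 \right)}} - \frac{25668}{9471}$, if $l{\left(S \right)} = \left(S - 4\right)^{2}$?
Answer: $- \frac{66031674}{15914437} \approx -4.1492$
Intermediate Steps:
$l{\left(S \right)} = \left(-4 + S\right)^{2}$
$- \frac{29016}{l{\left(146 \right)}} - \frac{25668}{9471} = - \frac{29016}{\left(-4 + 146\right)^{2}} - \frac{25668}{9471} = - \frac{29016}{142^{2}} - \frac{8556}{3157} = - \frac{29016}{20164} - \frac{8556}{3157} = \left(-29016\right) \frac{1}{20164} - \frac{8556}{3157} = - \frac{7254}{5041} - \frac{8556}{3157} = - \frac{66031674}{15914437}$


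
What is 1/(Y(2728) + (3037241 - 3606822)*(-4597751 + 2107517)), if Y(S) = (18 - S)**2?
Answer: 1/1418397316054 ≈ 7.0502e-13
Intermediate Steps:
1/(Y(2728) + (3037241 - 3606822)*(-4597751 + 2107517)) = 1/((-18 + 2728)**2 + (3037241 - 3606822)*(-4597751 + 2107517)) = 1/(2710**2 - 569581*(-2490234)) = 1/(7344100 + 1418389971954) = 1/1418397316054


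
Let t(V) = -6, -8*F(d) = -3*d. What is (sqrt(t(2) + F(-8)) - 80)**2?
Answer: 6391 - 480*I ≈ 6391.0 - 480.0*I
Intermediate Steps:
F(d) = 3*d/8 (F(d) = -(-3)*d/8 = 3*d/8)
(sqrt(t(2) + F(-8)) - 80)**2 = (sqrt(-6 + (3/8)*(-8)) - 80)**2 = (sqrt(-6 - 3) - 80)**2 = (sqrt(-9) - 80)**2 = (3*I - 80)**2 = (-80 + 3*I)**2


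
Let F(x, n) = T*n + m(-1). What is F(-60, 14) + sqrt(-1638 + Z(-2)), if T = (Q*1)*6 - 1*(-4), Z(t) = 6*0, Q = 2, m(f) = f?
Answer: 223 + 3*I*sqrt(182) ≈ 223.0 + 40.472*I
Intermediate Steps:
Z(t) = 0
T = 16 (T = (2*1)*6 - 1*(-4) = 2*6 + 4 = 12 + 4 = 16)
F(x, n) = -1 + 16*n (F(x, n) = 16*n - 1 = -1 + 16*n)
F(-60, 14) + sqrt(-1638 + Z(-2)) = (-1 + 16*14) + sqrt(-1638 + 0) = (-1 + 224) + sqrt(-1638) = 223 + 3*I*sqrt(182)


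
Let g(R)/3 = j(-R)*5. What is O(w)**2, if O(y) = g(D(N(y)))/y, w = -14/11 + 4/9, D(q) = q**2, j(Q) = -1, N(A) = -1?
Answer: 2205225/6724 ≈ 327.96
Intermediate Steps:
g(R) = -15 (g(R) = 3*(-1*5) = 3*(-5) = -15)
w = -82/99 (w = -14*1/11 + 4*(1/9) = -14/11 + 4/9 = -82/99 ≈ -0.82828)
O(y) = -15/y
O(w)**2 = (-15/(-82/99))**2 = (-15*(-99/82))**2 = (1485/82)**2 = 2205225/6724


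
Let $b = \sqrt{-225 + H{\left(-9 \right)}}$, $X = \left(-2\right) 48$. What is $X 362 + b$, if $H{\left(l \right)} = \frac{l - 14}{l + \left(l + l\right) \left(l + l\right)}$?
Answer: $-34752 + \frac{i \sqrt{2481430}}{105} \approx -34752.0 + 15.002 i$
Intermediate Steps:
$X = -96$
$H{\left(l \right)} = \frac{-14 + l}{l + 4 l^{2}}$ ($H{\left(l \right)} = \frac{-14 + l}{l + 2 l 2 l} = \frac{-14 + l}{l + 4 l^{2}}$)
$b = \frac{i \sqrt{2481430}}{105}$ ($b = \sqrt{-225 + \frac{-14 - 9}{\left(-9\right) \left(1 + 4 \left(-9\right)\right)}} = \sqrt{-225 - \frac{1}{9} \frac{1}{1 - 36} \left(-23\right)} = \sqrt{-225 - \frac{1}{9} \frac{1}{-35} \left(-23\right)} = \sqrt{-225 - \left(- \frac{1}{315}\right) \left(-23\right)} = \sqrt{-225 - \frac{23}{315}} = \sqrt{- \frac{70898}{315}} = \frac{i \sqrt{2481430}}{105} \approx 15.002 i$)
$X 362 + b = \left(-96\right) 362 + \frac{i \sqrt{2481430}}{105} = -34752 + \frac{i \sqrt{2481430}}{105}$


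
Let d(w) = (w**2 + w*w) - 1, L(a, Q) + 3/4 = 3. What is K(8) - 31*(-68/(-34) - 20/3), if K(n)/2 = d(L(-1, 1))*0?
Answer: 434/3 ≈ 144.67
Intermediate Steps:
L(a, Q) = 9/4 (L(a, Q) = -3/4 + 3 = 9/4)
d(w) = -1 + 2*w**2 (d(w) = (w**2 + w**2) - 1 = 2*w**2 - 1 = -1 + 2*w**2)
K(n) = 0 (K(n) = 2*((-1 + 2*(9/4)**2)*0) = 2*((-1 + 2*(81/16))*0) = 2*((-1 + 81/8)*0) = 2*((73/8)*0) = 2*0 = 0)
K(8) - 31*(-68/(-34) - 20/3) = 0 - 31*(-68/(-34) - 20/3) = 0 - 31*(-68*(-1/34) - 20*1/3) = 0 - 31*(2 - 20/3) = 0 - 31*(-14/3) = 0 + 434/3 = 434/3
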